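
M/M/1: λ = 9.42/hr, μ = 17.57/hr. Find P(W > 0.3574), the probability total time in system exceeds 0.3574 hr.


W ~ Exponential(μ−λ) for M/M/1.
μ − λ = 17.57 − 9.42 = 8.1500
P(W > t) = e^{−(μ−λ)t} = e^{−2.9128} = 0.054323

Final: 0.054323


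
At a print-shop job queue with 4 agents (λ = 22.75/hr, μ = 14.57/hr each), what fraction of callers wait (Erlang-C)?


a = λ/μ = 1.5614; ρ = a/4 = 0.3904
P₀ = 0.207418 (from M/M/c formula)
C(c,a) = [a^c/(c!(1−ρ))]·P₀ = [5.94412/(24·0.6096)]·0.207418
= 0.40626·0.207418 = 0.084265

Final: 0.084265


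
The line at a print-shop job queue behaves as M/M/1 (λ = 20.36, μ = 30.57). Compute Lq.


ρ = 20.36/30.57 = 0.6660
Lq = ρ²/(1−ρ) = 0.4436/0.3340 = 1.3281

Final: 1.3281


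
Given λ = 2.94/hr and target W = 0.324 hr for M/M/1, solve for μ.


W = 1/(μ−λ) ⇒ μ − λ = 1/W = 1/0.324 = 3.0864
μ = λ + 1/W = 2.94 + 3.0864 = 6.0264 per hr

Final: 6.0264 /hr


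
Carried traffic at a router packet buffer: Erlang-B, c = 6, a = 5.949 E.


B(6,5.949) = 0.261334 (Erlang-B)
Carried load = a(1 − B) = 5.949·(1 − 0.261334) = 5.949·0.738666 = 4.3943 E

Final: 4.3943 Erlangs


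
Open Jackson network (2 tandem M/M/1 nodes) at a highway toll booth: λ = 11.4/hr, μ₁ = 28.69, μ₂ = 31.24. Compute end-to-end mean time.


Each node sees arrival rate λ = 11.4/hr (tandem ⇒ throughput preserved).
W₁ = 1/(μ₁−λ) = 1/(28.69−11.4) = 0.05784 hr
W₂ = 1/(μ₂−λ) = 1/(31.24−11.4) = 0.05040 hr
W_total = W₁ + W₂ = 0.05784 + 0.05040 = 0.10824 hr

Final: 0.10824 hr


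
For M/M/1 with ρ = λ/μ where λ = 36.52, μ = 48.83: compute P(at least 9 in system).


ρ = 36.52/48.83 = 0.7479
P(N ≥ n) = ρ^n = 0.7479^9 = 0.073214

Final: 0.073214


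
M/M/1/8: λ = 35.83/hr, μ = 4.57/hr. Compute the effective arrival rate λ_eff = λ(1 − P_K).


ρ = 7.8403; P_K = (1−ρ)ρ^8/(1−ρ^9) = 0.872453
λ_eff = λ(1 − P_K) = 35.83·(1 − 0.872453) = 35.83·0.127547 = 4.5700 /hr

Final: 4.5700 /hr


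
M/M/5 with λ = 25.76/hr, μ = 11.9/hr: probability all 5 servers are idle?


a = λ/μ = 25.76/11.9 = 2.1647; ρ = a/c = 0.4329
Σ_{k=0}^{4} a^k/k! (terms k=0..4) = 1.00000 + 2.16471 + 2.34298 + 1.69062 + 0.91492 = 8.11322
Tail: a^5/(5!(1−ρ)) = 47.53292/(120·0.5671) = 0.69853
P₀ = 1/(8.11322 + 0.69853) = 1/8.81175 = 0.113485

Final: 0.113485


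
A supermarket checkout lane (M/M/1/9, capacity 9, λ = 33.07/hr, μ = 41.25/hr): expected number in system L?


ρ = 33.07/41.25 = 0.8017
L = ρ[1 − (K+1)ρ^K + Kρ^(K+1)] / [(1−ρ)(1−ρ^(K+1))]
Numerator: 0.8017·(1 − 10·0.136802 + 9·0.109674) = 0.496286
Denominator: (0.1983)·(0.890326) = 0.176554
L = 0.496286/0.176554 = 2.8110

Final: 2.8110


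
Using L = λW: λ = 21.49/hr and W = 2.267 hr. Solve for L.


L = λW = 21.49·2.267 = 48.7178

Final: 48.7178


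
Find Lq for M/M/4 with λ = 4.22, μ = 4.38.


a = λ/μ = 0.9635; ρ = a/4 = 0.2409
P₀ = 0.381103
Lq = P₀·a^c·ρ / (c!·(1−ρ)²) = 0.381103·0.86169·0.2409/(24·0.57628)
= 0.005719

Final: 0.005719


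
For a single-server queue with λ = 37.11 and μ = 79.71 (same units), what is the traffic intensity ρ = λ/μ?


ρ = λ/μ = 37.11/79.71 = 0.4656

Final: 0.4656


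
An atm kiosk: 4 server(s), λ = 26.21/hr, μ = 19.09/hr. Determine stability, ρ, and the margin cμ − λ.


Total capacity cμ = 4·19.09 = 76.36/hr
ρ = λ/(cμ) = 26.21/76.36 = 0.3432
Stable ⇔ ρ < 1: YES
Spare capacity = cμ − λ = 76.36 − 26.21 = 50.15/hr

Final: ρ = 0.3432; stable; margin = 50.15/hr


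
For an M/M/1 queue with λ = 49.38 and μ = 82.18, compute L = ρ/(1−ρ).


ρ = λ/μ = 49.38/82.18 = 0.6009
L = ρ/(1−ρ) = 0.6009/(1 − 0.6009) = 0.6009/0.3991 = 1.5055

Final: 1.5055


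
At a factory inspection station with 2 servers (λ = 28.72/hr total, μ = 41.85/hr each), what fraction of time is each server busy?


ρ = λ/(cμ) = 28.72/(2·41.85) = 28.72/83.70 = 0.3431

Final: 0.3431


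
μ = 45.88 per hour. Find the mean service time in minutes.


Mean service time = 1/μ = 1/45.88 hour = 0.02180 hour
In minutes: 0.02180 × 60 = 1.3078 min

Final: 1.3078 min


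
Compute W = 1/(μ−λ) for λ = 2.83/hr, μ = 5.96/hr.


W = 1/(μ−λ) = 1/(5.96 − 2.83) = 1/3.13 = 0.3195 hr

Final: 0.3195 hr


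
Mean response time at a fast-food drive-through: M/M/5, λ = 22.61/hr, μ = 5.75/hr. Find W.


a = 3.9322; ρ = 0.7864; P₀ = 0.014401
Lq = P₀·a^c·ρ/(c!(1−ρ)²) = 1.94525
Wq = Lq/λ = 1.94525/22.61 = 0.08604 hr
W = Wq + 1/μ = 0.08604 + 0.17391 = 0.25995 hr

Final: 0.25995 hr


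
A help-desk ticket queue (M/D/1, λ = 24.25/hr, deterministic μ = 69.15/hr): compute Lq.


ρ = 24.25/69.15 = 0.3507
M/D/1: Lq = ρ²/(2(1−ρ)) = 0.1230/(2·0.6493) = 0.09470

Final: 0.09470


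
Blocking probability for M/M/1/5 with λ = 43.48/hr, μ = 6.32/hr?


ρ = λ/μ = 43.48/6.32 = 6.8797
P_K = (1−ρ)ρ^K/(1−ρ^(K+1)) = (-5.8797·15412.116588)/(1 − 106031.460324)
= -90619.343736/-106030.460324 = 0.854654

Final: 0.854654


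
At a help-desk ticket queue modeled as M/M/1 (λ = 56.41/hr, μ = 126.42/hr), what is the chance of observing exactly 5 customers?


ρ = 56.41/126.42 = 0.4462
P_n = (1−ρ)·ρ^n = (1 − 0.4462)·0.4462^5 = 0.5538·0.017689 = 0.009796

Final: 0.009796


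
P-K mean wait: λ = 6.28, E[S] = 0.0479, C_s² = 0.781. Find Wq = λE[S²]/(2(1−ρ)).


ρ = λ·E[S] = 6.28·0.0479 = 0.3008
E[S²] = E[S]²(1+C_s²) = 0.0479²·(1+0.781) = 0.004086
Wq = λ·E[S²]/(2(1−ρ)) = 6.28·0.004086/(2·0.6992) = 0.01835 hr

Final: 0.01835 hr


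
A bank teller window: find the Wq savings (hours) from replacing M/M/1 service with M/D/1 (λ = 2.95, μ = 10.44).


ρ = 2.95/10.44 = 0.2826
Wq(M/M/1) = ρ/(μ−λ) = 0.2826/7.49 = 0.03773 hr
Wq(M/D/1) = ρ/(2(μ−λ)) = 0.01886 hr
Savings = 0.03773 − 0.01886 = 0.01886 hr

Final: 0.01886 hr


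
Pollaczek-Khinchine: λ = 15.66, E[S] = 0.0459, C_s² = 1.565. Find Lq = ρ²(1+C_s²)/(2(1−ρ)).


ρ = λ·E[S] = 15.66·0.0459 = 0.7188
Lq = ρ²(1+C_s²)/(2(1−ρ)) = 0.5167·(1+1.565)/(2·0.2812)
= 0.5167·2.5650/0.5624 = 2.35636

Final: 2.35636


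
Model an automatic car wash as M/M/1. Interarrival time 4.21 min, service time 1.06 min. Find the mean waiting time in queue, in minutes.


λ = 60/4.21 = 14.2518 /hr
μ = 60/1.06 = 56.6038 /hr
ρ = λ/μ = 14.2518/56.6038 = 0.2518
Wq = ρ/(μ−λ) = 0.2518/(56.6038−14.2518) = 0.005945 hr
In minutes: 0.005945·60 = 0.3567 min

Final: 0.3567 min


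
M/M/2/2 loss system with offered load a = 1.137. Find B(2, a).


B(c,a) = (a^c/c!) / Σ_{k=0}^{c} a^k/k!
a^2/2! = 0.646385
Σ terms (k=0..2): 1.00000 + 1.13700 + 0.64638 = 2.783384
B = 0.646385/2.783384 = 0.232230

Final: 0.232230


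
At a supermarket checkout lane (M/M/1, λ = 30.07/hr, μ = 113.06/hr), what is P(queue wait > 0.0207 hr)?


ρ = 30.07/113.06 = 0.2660
P(Wq > t) = ρ·e^{−(μ−λ)t} = 0.2660·e^{−1.7179}
= 0.2660·0.179444 = 0.047726

Final: 0.047726


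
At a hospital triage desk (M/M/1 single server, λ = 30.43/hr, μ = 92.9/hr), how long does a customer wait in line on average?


ρ = 30.43/92.9 = 0.3276
Wq = ρ/(μ−λ) = 0.3276/(92.9 − 30.43) = 0.3276/62.47 = 0.005243 hr

Final: 0.005243 hr


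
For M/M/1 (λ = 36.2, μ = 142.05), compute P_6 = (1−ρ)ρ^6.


ρ = 36.2/142.05 = 0.2548
P_n = (1−ρ)·ρ^n = (1 − 0.2548)·0.2548^6 = 0.7452·0.0002739 = 0.0002041

Final: 0.0002041


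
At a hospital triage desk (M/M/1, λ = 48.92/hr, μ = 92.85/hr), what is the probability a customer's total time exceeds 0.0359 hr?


W ~ Exponential(μ−λ) for M/M/1.
μ − λ = 92.85 − 48.92 = 43.9300
P(W > t) = e^{−(μ−λ)t} = e^{−1.5771} = 0.206576

Final: 0.206576


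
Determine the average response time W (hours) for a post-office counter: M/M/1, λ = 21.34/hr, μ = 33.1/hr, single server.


W = 1/(μ−λ) = 1/(33.1 − 21.34) = 1/11.76 = 0.08503 hr

Final: 0.08503 hr


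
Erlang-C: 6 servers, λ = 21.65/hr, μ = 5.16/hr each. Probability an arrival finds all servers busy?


a = λ/μ = 4.1957; ρ = a/6 = 0.6993
P₀ = 0.013288 (from M/M/c formula)
C(c,a) = [a^c/(c!(1−ρ))]·P₀ = [5455.68384/(720·0.3007)]·0.013288
= 25.19811·0.013288 = 0.334836

Final: 0.334836


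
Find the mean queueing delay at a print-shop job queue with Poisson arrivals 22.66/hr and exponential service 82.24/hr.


ρ = 22.66/82.24 = 0.2755
Wq = ρ/(μ−λ) = 0.2755/(82.24 − 22.66) = 0.2755/59.58 = 0.004625 hr

Final: 0.004625 hr


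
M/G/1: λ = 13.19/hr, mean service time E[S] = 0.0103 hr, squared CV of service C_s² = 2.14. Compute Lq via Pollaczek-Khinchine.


ρ = λ·E[S] = 13.19·0.0103 = 0.1359
Lq = ρ²(1+C_s²)/(2(1−ρ)) = 0.01846·(1+2.14)/(2·0.8641)
= 0.01846·3.1400/1.7283 = 0.03353

Final: 0.03353


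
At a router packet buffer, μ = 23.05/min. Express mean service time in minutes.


Mean service time = 1/μ = 1/23.05 minute = 0.04338 minute
In minutes: 0.04338 × 1 = 0.04338 min

Final: 0.04338 min


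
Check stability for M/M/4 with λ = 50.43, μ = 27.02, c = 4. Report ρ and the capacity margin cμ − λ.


Total capacity cμ = 4·27.02 = 108.08/hr
ρ = λ/(cμ) = 50.43/108.08 = 0.4666
Stable ⇔ ρ < 1: YES
Spare capacity = cμ − λ = 108.08 − 50.43 = 57.65/hr

Final: ρ = 0.4666; stable; margin = 57.65/hr


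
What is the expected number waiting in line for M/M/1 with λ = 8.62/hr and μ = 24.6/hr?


ρ = 8.62/24.6 = 0.3504
Lq = ρ²/(1−ρ) = 0.1228/0.6496 = 0.1890

Final: 0.1890


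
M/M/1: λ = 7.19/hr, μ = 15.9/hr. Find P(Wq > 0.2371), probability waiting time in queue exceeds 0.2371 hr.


ρ = 7.19/15.9 = 0.4522
P(Wq > t) = ρ·e^{−(μ−λ)t} = 0.4522·e^{−2.0651}
= 0.4522·0.126800 = 0.057339

Final: 0.057339


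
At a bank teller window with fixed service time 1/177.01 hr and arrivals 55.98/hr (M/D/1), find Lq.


ρ = 55.98/177.01 = 0.3163
M/D/1: Lq = ρ²/(2(1−ρ)) = 0.1000/(2·0.6837) = 0.07314

Final: 0.07314


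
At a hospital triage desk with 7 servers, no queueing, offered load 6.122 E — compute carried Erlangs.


B(7,6.122) = 0.192986 (Erlang-B)
Carried load = a(1 − B) = 6.122·(1 − 0.192986) = 6.122·0.807014 = 4.9405 E

Final: 4.9405 Erlangs


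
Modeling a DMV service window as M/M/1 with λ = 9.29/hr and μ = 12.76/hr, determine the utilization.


ρ = λ/μ = 9.29/12.76 = 0.7281

Final: 0.7281


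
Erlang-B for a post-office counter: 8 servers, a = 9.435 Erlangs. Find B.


B(c,a) = (a^c/c!) / Σ_{k=0}^{c} a^k/k!
a^8/8! = 1557.452150
Σ terms (k=0..8): 1.00000 + 9.43500 + 44.50961 + 139.98273 + 330.18427 + 623.05771 + 979.75825 + 1320.57416 + 1557.45215 = 5005.953887
B = 1557.452150/5005.953887 = 0.311120

Final: 0.311120


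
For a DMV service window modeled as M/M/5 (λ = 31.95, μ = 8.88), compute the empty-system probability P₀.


a = λ/μ = 31.95/8.88 = 3.5980; ρ = a/c = 0.7196
Σ_{k=0}^{4} a^k/k! (terms k=0..4) = 1.00000 + 3.59797 + 6.47270 + 7.76287 + 6.98265 = 25.81620
Tail: a^5/(5!(1−ρ)) = 602.96136/(120·0.2804) = 17.91933
P₀ = 1/(25.81620 + 17.91933) = 1/43.73553 = 0.022865

Final: 0.022865


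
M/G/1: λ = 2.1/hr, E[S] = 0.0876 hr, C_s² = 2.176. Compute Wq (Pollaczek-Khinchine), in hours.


ρ = λ·E[S] = 2.1·0.0876 = 0.1840
E[S²] = E[S]²(1+C_s²) = 0.0876²·(1+2.176) = 0.024372
Wq = λ·E[S²]/(2(1−ρ)) = 2.1·0.024372/(2·0.8160) = 0.03136 hr

Final: 0.03136 hr


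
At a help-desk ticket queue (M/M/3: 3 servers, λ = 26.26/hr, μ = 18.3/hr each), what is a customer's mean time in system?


a = 1.4350; ρ = 0.4783; P₀ = 0.226831
Lq = P₀·a^c·ρ/(c!(1−ρ)²) = 0.19634
Wq = Lq/λ = 0.19634/26.26 = 0.007477 hr
W = Wq + 1/μ = 0.007477 + 0.05464 = 0.06212 hr

Final: 0.06212 hr


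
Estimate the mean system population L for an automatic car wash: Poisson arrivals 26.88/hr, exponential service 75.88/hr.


ρ = λ/μ = 26.88/75.88 = 0.3542
L = ρ/(1−ρ) = 0.3542/(1 − 0.3542) = 0.3542/0.6458 = 0.5486

Final: 0.5486


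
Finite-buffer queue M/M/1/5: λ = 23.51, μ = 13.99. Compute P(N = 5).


ρ = λ/μ = 23.51/13.99 = 1.6805
P_K = (1−ρ)ρ^K/(1−ρ^(K+1)) = (-0.6805·13.402153)/(1 − 22.522131)
= -9.119978/-21.522131 = 0.423749

Final: 0.423749


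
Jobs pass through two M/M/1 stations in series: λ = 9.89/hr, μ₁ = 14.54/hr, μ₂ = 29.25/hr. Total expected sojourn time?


Each node sees arrival rate λ = 9.89/hr (tandem ⇒ throughput preserved).
W₁ = 1/(μ₁−λ) = 1/(14.54−9.89) = 0.21505 hr
W₂ = 1/(μ₂−λ) = 1/(29.25−9.89) = 0.05165 hr
W_total = W₁ + W₂ = 0.21505 + 0.05165 = 0.26671 hr

Final: 0.26671 hr


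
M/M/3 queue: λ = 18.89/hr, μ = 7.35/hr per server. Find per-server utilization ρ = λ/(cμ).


ρ = λ/(cμ) = 18.89/(3·7.35) = 18.89/22.05 = 0.8567

Final: 0.8567


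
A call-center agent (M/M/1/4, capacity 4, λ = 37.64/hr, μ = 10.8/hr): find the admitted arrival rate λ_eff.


ρ = 3.4852; P_K = (1−ρ)ρ^4/(1−ρ^5) = 0.714461
λ_eff = λ(1 − P_K) = 37.64·(1 − 0.714461) = 37.64·0.285539 = 10.7477 /hr

Final: 10.7477 /hr


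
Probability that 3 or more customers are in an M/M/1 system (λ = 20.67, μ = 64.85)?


ρ = 20.67/64.85 = 0.3187
P(N ≥ n) = ρ^n = 0.3187^3 = 0.032381

Final: 0.032381


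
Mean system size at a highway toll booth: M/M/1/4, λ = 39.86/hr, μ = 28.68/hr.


ρ = 39.86/28.68 = 1.3898
L = ρ[1 − (K+1)ρ^K + Kρ^(K+1)] / [(1−ρ)(1−ρ^(K+1))]
Numerator: 1.3898·(1 − 5·3.731063 + 4·5.185501) = 4.289939
Denominator: (-0.3898)·(-4.185501) = 1.631587
L = 4.289939/1.631587 = 2.6293

Final: 2.6293


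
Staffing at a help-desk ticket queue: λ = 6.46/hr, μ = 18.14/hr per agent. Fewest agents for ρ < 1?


Stability requires cμ > λ ⇔ c > λ/μ.
λ/μ = 6.46/18.14 = 0.3561
Minimum integer c = ⌊0.3561⌋ + 1 = 1
Check: 1·18.14 = 18.14 > 6.46, while 0·18.14 = 0.00 ≤ 6.46

Final: 1 servers


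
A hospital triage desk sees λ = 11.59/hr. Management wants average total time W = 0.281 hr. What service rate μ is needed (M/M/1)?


W = 1/(μ−λ) ⇒ μ − λ = 1/W = 1/0.281 = 3.5587
μ = λ + 1/W = 11.59 + 3.5587 = 15.1487 per hr

Final: 15.1487 /hr


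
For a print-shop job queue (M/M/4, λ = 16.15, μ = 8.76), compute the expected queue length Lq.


a = λ/μ = 1.8436; ρ = a/4 = 0.4609
P₀ = 0.154314
Lq = P₀·a^c·ρ / (c!·(1−ρ)²) = 0.154314·11.55244·0.4609/(24·0.29063)
= 0.11780

Final: 0.11780


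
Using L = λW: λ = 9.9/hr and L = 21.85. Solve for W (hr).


W = L/λ = 21.85/9.9 = 2.2071 hr

Final: 2.2071 hr


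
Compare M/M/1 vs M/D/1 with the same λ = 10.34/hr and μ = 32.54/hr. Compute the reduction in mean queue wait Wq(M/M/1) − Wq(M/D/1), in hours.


ρ = 10.34/32.54 = 0.3178
Wq(M/M/1) = ρ/(μ−λ) = 0.3178/22.20 = 0.01431 hr
Wq(M/D/1) = ρ/(2(μ−λ)) = 0.007157 hr
Savings = 0.01431 − 0.007157 = 0.007157 hr

Final: 0.007157 hr


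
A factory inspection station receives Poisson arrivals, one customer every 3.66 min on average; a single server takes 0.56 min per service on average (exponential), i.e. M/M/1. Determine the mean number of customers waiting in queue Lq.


λ = 60/3.66 = 16.3934 /hr
μ = 60/0.56 = 107.1429 /hr
ρ = λ/μ = 16.3934/107.1429 = 0.1530
Lq = ρ²/(1−ρ) = 0.02341/0.8470 = 0.02764

Final: 0.02764


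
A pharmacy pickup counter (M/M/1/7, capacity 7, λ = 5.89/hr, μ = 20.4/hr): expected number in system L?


ρ = 5.89/20.4 = 0.2887
L = ρ[1 − (K+1)ρ^K + Kρ^(K+1)] / [(1−ρ)(1−ρ^(K+1))]
Numerator: 0.2887·(1 − 8·0.0001673 + 7·0.00004829) = 0.288437
Denominator: (0.7113)·(0.999952) = 0.711240
L = 0.288437/0.711240 = 0.4055

Final: 0.4055


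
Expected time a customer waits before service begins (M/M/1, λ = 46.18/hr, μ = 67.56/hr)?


ρ = 46.18/67.56 = 0.6835
Wq = ρ/(μ−λ) = 0.6835/(67.56 − 46.18) = 0.6835/21.38 = 0.03197 hr

Final: 0.03197 hr


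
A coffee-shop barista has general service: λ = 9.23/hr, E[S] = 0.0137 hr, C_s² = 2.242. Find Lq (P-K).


ρ = λ·E[S] = 9.23·0.0137 = 0.1265
Lq = ρ²(1+C_s²)/(2(1−ρ)) = 0.01599·(1+2.242)/(2·0.8735)
= 0.01599·3.2420/1.7471 = 0.02967

Final: 0.02967


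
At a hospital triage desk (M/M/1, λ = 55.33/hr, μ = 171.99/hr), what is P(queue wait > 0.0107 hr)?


ρ = 55.33/171.99 = 0.3217
P(Wq > t) = ρ·e^{−(μ−λ)t} = 0.3217·e^{−1.2483}
= 0.3217·0.287003 = 0.092330

Final: 0.092330


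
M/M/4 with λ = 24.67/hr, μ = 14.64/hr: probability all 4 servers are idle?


a = λ/μ = 24.67/14.64 = 1.6851; ρ = a/c = 0.4213
Σ_{k=0}^{3} a^k/k! (terms k=0..3) = 1.00000 + 1.68511 + 1.41980 + 0.79750 = 4.90241
Tail: a^4/(4!(1−ρ)) = 8.06329/(24·0.5787) = 0.58054
P₀ = 1/(4.90241 + 0.58054) = 1/5.48295 = 0.182384

Final: 0.182384


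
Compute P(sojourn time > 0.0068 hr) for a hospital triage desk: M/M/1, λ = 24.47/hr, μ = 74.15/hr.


W ~ Exponential(μ−λ) for M/M/1.
μ − λ = 74.15 − 24.47 = 49.6800
P(W > t) = e^{−(μ−λ)t} = e^{−0.3378} = 0.713321

Final: 0.713321


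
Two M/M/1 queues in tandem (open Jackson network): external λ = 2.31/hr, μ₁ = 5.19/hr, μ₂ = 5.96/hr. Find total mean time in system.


Each node sees arrival rate λ = 2.31/hr (tandem ⇒ throughput preserved).
W₁ = 1/(μ₁−λ) = 1/(5.19−2.31) = 0.34722 hr
W₂ = 1/(μ₂−λ) = 1/(5.96−2.31) = 0.27397 hr
W_total = W₁ + W₂ = 0.34722 + 0.27397 = 0.62119 hr

Final: 0.62119 hr


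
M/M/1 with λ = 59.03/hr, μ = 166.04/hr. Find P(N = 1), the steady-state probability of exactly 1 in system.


ρ = 59.03/166.04 = 0.3555
P_n = (1−ρ)·ρ^n = (1 − 0.3555)·0.3555^1 = 0.6445·0.355517 = 0.229125

Final: 0.229125


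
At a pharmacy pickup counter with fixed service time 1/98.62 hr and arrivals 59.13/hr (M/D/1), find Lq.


ρ = 59.13/98.62 = 0.5996
M/D/1: Lq = ρ²/(2(1−ρ)) = 0.3595/(2·0.4004) = 0.44888

Final: 0.44888


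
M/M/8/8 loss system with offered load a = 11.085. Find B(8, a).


B(c,a) = (a^c/c!) / Σ_{k=0}^{c} a^k/k!
a^8/8! = 5654.120452
Σ terms (k=0..8): 1.00000 + 11.08500 + 61.43861 + 227.01567 + 629.11718 + 1394.75280 + 2576.80579 + 4080.55603 + 5654.12045 = 14635.891545
B = 5654.120452/14635.891545 = 0.386319

Final: 0.386319


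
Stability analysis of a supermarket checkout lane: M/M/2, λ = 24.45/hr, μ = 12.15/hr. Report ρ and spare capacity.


Total capacity cμ = 2·12.15 = 24.30/hr
ρ = λ/(cμ) = 24.45/24.30 = 1.0062
Stable ⇔ ρ < 1: NO
Spare capacity = cμ − λ = 24.30 − 24.45 = -0.15/hr

Final: ρ = 1.0062; unstable; margin = -0.15/hr


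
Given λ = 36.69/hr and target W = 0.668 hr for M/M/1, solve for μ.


W = 1/(μ−λ) ⇒ μ − λ = 1/W = 1/0.668 = 1.4970
μ = λ + 1/W = 36.69 + 1.4970 = 38.1870 per hr

Final: 38.1870 /hr


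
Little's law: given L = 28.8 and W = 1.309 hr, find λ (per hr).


λ = L/W = 28.8/1.309 = 22.0015 /hr

Final: 22.0015 /hr


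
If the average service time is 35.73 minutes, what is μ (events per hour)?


μ = 1/(service time) in consistent units.
1 hour = 60 min, so μ = 60/35.73 = 1.6793 per hour

Final: 1.6793 /hr


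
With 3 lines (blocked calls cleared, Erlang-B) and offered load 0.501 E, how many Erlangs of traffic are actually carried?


B(3,0.501) = 0.012722 (Erlang-B)
Carried load = a(1 − B) = 0.501·(1 − 0.012722) = 0.501·0.987278 = 0.4946 E

Final: 0.4946 Erlangs


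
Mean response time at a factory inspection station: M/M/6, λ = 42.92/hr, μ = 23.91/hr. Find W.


a = 1.7951; ρ = 0.2992; P₀ = 0.165990
Lq = P₀·a^c·ρ/(c!(1−ρ)²) = 0.004698
Wq = Lq/λ = 0.004698/42.92 = 0.0001095 hr
W = Wq + 1/μ = 0.0001095 + 0.04182 = 0.04193 hr

Final: 0.04193 hr


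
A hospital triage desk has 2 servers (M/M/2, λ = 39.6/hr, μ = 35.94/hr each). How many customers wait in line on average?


a = λ/μ = 1.1018; ρ = a/2 = 0.5509
P₀ = 0.289559
Lq = P₀·a^c·ρ / (c!·(1−ρ)²) = 0.289559·1.21404·0.5509/(2·0.20167)
= 0.48015

Final: 0.48015


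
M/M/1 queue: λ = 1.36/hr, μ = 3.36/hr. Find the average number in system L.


ρ = λ/μ = 1.36/3.36 = 0.4048
L = ρ/(1−ρ) = 0.4048/(1 − 0.4048) = 0.4048/0.5952 = 0.6800

Final: 0.6800


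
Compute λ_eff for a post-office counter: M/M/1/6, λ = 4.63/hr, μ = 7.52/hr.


ρ = 0.6157; P_K = (1−ρ)ρ^6/(1−ρ^7) = 0.021661
λ_eff = λ(1 − P_K) = 4.63·(1 − 0.021661) = 4.63·0.978339 = 4.5297 /hr

Final: 4.5297 /hr


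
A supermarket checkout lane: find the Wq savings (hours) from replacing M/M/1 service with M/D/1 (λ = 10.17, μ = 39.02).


ρ = 10.17/39.02 = 0.2606
Wq(M/M/1) = ρ/(μ−λ) = 0.2606/28.85 = 0.009034 hr
Wq(M/D/1) = ρ/(2(μ−λ)) = 0.004517 hr
Savings = 0.009034 − 0.004517 = 0.004517 hr

Final: 0.004517 hr


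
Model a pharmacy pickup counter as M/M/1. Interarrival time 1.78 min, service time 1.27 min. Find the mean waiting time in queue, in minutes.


λ = 60/1.78 = 33.7079 /hr
μ = 60/1.27 = 47.2441 /hr
ρ = λ/μ = 33.7079/47.2441 = 0.7135
Wq = ρ/(μ−λ) = 0.7135/(47.2441−33.7079) = 0.05271 hr
In minutes: 0.05271·60 = 3.163 min

Final: 3.163 min


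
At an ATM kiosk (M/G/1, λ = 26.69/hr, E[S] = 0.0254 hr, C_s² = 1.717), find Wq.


ρ = λ·E[S] = 26.69·0.0254 = 0.6779
E[S²] = E[S]²(1+C_s²) = 0.0254²·(1+1.717) = 0.001753
Wq = λ·E[S²]/(2(1−ρ)) = 26.69·0.001753/(2·0.3221) = 0.07263 hr

Final: 0.07263 hr


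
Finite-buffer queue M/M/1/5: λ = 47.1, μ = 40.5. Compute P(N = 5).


ρ = λ/μ = 47.1/40.5 = 1.1630
P_K = (1−ρ)ρ^K/(1−ρ^(K+1)) = (-0.1630·2.127303)/(1 − 2.473975)
= -0.346672/-1.473975 = 0.235195

Final: 0.235195


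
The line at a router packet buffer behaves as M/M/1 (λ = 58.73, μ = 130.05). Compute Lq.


ρ = 58.73/130.05 = 0.4516
Lq = ρ²/(1−ρ) = 0.2039/0.5484 = 0.3719

Final: 0.3719


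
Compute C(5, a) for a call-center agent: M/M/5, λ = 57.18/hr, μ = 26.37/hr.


a = λ/μ = 2.1684; ρ = a/5 = 0.4337
P₀ = 0.113058 (from M/M/c formula)
C(c,a) = [a^c/(c!(1−ρ))]·P₀ = [47.93692/(120·0.5663)]·0.113058
= 0.70538·0.113058 = 0.079749

Final: 0.079749


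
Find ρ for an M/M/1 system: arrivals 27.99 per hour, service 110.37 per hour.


ρ = λ/μ = 27.99/110.37 = 0.2536

Final: 0.2536


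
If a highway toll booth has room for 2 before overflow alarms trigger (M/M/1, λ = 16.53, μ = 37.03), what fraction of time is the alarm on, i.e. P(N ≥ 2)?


ρ = 16.53/37.03 = 0.4464
P(N ≥ n) = ρ^n = 0.4464^2 = 0.199268

Final: 0.199268


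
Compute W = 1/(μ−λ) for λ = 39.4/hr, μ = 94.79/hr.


W = 1/(μ−λ) = 1/(94.79 − 39.4) = 1/55.39 = 0.01805 hr

Final: 0.01805 hr


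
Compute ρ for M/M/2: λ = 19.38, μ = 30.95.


ρ = λ/(cμ) = 19.38/(2·30.95) = 19.38/61.90 = 0.3131

Final: 0.3131


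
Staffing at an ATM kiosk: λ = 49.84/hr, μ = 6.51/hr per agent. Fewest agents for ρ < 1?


Stability requires cμ > λ ⇔ c > λ/μ.
λ/μ = 49.84/6.51 = 7.6559
Minimum integer c = ⌊7.6559⌋ + 1 = 8
Check: 8·6.51 = 52.08 > 49.84, while 7·6.51 = 45.57 ≤ 49.84

Final: 8 servers


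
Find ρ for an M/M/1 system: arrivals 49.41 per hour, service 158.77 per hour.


ρ = λ/μ = 49.41/158.77 = 0.3112

Final: 0.3112


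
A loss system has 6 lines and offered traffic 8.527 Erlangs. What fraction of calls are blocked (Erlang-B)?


B(c,a) = (a^c/c!) / Σ_{k=0}^{c} a^k/k!
a^6/6! = 533.881758
Σ terms (k=0..6): 1.00000 + 8.52700 + 36.35486 + 103.33264 + 220.27936 + 375.66442 + 533.88176 = 1279.040052
B = 533.881758/1279.040052 = 0.417408

Final: 0.417408


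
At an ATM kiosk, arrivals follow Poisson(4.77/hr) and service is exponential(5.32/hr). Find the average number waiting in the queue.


ρ = 4.77/5.32 = 0.8966
Lq = ρ²/(1−ρ) = 0.8039/0.1034 = 7.7761

Final: 7.7761


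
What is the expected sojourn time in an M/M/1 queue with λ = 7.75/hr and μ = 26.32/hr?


W = 1/(μ−λ) = 1/(26.32 − 7.75) = 1/18.57 = 0.05385 hr

Final: 0.05385 hr


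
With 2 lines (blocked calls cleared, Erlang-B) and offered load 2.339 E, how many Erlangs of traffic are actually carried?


B(2,2.339) = 0.450322 (Erlang-B)
Carried load = a(1 − B) = 2.339·(1 − 0.450322) = 2.339·0.549678 = 1.2857 E

Final: 1.2857 Erlangs


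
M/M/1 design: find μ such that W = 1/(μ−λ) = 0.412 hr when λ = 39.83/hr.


W = 1/(μ−λ) ⇒ μ − λ = 1/W = 1/0.412 = 2.4272
μ = λ + 1/W = 39.83 + 2.4272 = 42.2572 per hr

Final: 42.2572 /hr


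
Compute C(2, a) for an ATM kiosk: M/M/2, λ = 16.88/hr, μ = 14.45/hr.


a = λ/μ = 1.1682; ρ = a/2 = 0.5841
P₀ = 0.262560 (from M/M/c formula)
C(c,a) = [a^c/(c!(1−ρ))]·P₀ = [1.36461/(2·0.4159)]·0.262560
= 1.64049·0.262560 = 0.430726

Final: 0.430726


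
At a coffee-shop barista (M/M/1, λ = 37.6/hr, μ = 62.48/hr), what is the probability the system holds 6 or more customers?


ρ = 37.6/62.48 = 0.6018
P(N ≥ n) = ρ^n = 0.6018^6 = 0.047499

Final: 0.047499


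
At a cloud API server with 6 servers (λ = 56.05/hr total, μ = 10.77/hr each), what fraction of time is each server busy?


ρ = λ/(cμ) = 56.05/(6·10.77) = 56.05/64.62 = 0.8674

Final: 0.8674


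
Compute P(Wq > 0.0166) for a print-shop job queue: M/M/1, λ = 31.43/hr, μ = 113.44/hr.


ρ = 31.43/113.44 = 0.2771
P(Wq > t) = ρ·e^{−(μ−λ)t} = 0.2771·e^{−1.3614}
= 0.2771·0.256310 = 0.071014

Final: 0.071014


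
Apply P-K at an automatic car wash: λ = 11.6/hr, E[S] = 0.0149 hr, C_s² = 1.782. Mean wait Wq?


ρ = λ·E[S] = 11.6·0.0149 = 0.1728
E[S²] = E[S]²(1+C_s²) = 0.0149²·(1+1.782) = 0.0006176
Wq = λ·E[S²]/(2(1−ρ)) = 11.6·0.0006176/(2·0.8272) = 0.004331 hr

Final: 0.004331 hr


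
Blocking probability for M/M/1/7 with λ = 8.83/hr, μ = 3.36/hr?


ρ = λ/μ = 8.83/3.36 = 2.6280
P_K = (1−ρ)ρ^K/(1−ρ^(K+1)) = (-1.6280·865.665248)/(1 − 2274.947661)
= -1409.282413/-2273.947661 = 0.619751

Final: 0.619751


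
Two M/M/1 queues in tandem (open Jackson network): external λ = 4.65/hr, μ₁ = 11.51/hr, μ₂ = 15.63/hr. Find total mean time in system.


Each node sees arrival rate λ = 4.65/hr (tandem ⇒ throughput preserved).
W₁ = 1/(μ₁−λ) = 1/(11.51−4.65) = 0.14577 hr
W₂ = 1/(μ₂−λ) = 1/(15.63−4.65) = 0.09107 hr
W_total = W₁ + W₂ = 0.14577 + 0.09107 = 0.23685 hr

Final: 0.23685 hr


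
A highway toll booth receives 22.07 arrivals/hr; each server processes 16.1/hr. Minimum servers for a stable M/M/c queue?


Stability requires cμ > λ ⇔ c > λ/μ.
λ/μ = 22.07/16.1 = 1.3708
Minimum integer c = ⌊1.3708⌋ + 1 = 2
Check: 2·16.1 = 32.20 > 22.07, while 1·16.1 = 16.10 ≤ 22.07

Final: 2 servers


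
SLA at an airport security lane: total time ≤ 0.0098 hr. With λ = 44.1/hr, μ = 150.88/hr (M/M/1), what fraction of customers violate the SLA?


W ~ Exponential(μ−λ) for M/M/1.
μ − λ = 150.88 − 44.1 = 106.7800
P(W > t) = e^{−(μ−λ)t} = e^{−1.0464} = 0.351184

Final: 0.351184


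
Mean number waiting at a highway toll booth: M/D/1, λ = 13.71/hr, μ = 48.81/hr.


ρ = 13.71/48.81 = 0.2809
M/D/1: Lq = ρ²/(2(1−ρ)) = 0.07890/(2·0.7191) = 0.05486

Final: 0.05486


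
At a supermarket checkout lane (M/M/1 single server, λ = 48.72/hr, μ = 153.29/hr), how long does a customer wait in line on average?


ρ = 48.72/153.29 = 0.3178
Wq = ρ/(μ−λ) = 0.3178/(153.29 − 48.72) = 0.3178/104.57 = 0.003039 hr

Final: 0.003039 hr


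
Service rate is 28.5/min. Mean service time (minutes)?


Mean service time = 1/μ = 1/28.5 minute = 0.03509 minute
In minutes: 0.03509 × 1 = 0.03509 min

Final: 0.03509 min


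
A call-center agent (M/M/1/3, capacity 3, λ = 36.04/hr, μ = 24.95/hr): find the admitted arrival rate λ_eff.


ρ = 1.4445; P_K = (1−ρ)ρ^3/(1−ρ^4) = 0.399468
λ_eff = λ(1 − P_K) = 36.04·(1 − 0.399468) = 36.04·0.600532 = 21.6432 /hr

Final: 21.6432 /hr


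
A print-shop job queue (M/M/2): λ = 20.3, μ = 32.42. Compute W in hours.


a = 0.6262; ρ = 0.3131; P₀ = 0.523138
Lq = P₀·a^c·ρ/(c!(1−ρ)²) = 0.06804
Wq = Lq/λ = 0.06804/20.3 = 0.003352 hr
W = Wq + 1/μ = 0.003352 + 0.03085 = 0.03420 hr

Final: 0.03420 hr


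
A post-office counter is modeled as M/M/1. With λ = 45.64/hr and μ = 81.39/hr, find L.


ρ = λ/μ = 45.64/81.39 = 0.5608
L = ρ/(1−ρ) = 0.5608/(1 − 0.5608) = 0.5608/0.4392 = 1.2766

Final: 1.2766


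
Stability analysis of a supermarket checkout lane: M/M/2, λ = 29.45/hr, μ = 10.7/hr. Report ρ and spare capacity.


Total capacity cμ = 2·10.7 = 21.40/hr
ρ = λ/(cμ) = 29.45/21.40 = 1.3762
Stable ⇔ ρ < 1: NO
Spare capacity = cμ − λ = 21.40 − 29.45 = -8.05/hr

Final: ρ = 1.3762; unstable; margin = -8.05/hr


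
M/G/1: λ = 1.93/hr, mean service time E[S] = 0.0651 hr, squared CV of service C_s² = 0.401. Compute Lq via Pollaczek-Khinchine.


ρ = λ·E[S] = 1.93·0.0651 = 0.1256
Lq = ρ²(1+C_s²)/(2(1−ρ)) = 0.01579·(1+0.401)/(2·0.8744)
= 0.01579·1.4010/1.7487 = 0.01265

Final: 0.01265


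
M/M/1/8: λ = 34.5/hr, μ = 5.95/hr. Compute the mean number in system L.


ρ = 34.5/5.95 = 5.7983
L = ρ[1 − (K+1)ρ^K + Kρ^(K+1)] / [(1−ρ)(1−ρ^(K+1))]
Numerator: 5.7983·(1 − 9·1277665.108098 + 8·7408310.290651) = 276971203.135348
Denominator: (-4.7983)·(-7408309.290651) = 35547433.655141
L = 276971203.135348/35547433.655141 = 7.7916

Final: 7.7916


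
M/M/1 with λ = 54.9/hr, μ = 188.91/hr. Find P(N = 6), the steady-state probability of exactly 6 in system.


ρ = 54.9/188.91 = 0.2906
P_n = (1−ρ)·ρ^n = (1 − 0.2906)·0.2906^6 = 0.7094·0.0006024 = 0.0004274

Final: 0.0004274


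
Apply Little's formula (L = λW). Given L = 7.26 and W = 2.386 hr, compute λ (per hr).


λ = L/W = 7.26/2.386 = 3.0427 /hr

Final: 3.0427 /hr


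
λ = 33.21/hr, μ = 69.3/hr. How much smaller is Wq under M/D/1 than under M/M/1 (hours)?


ρ = 33.21/69.3 = 0.4792
Wq(M/M/1) = ρ/(μ−λ) = 0.4792/36.09 = 0.01328 hr
Wq(M/D/1) = ρ/(2(μ−λ)) = 0.006639 hr
Savings = 0.01328 − 0.006639 = 0.006639 hr

Final: 0.006639 hr


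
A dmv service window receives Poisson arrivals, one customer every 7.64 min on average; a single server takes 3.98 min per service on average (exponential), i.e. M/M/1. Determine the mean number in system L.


λ = 60/7.64 = 7.8534 /hr
μ = 60/3.98 = 15.0754 /hr
ρ = λ/μ = 7.8534/15.0754 = 0.5209
L = ρ/(1−ρ) = 0.5209/0.4791 = 1.0874

Final: 1.0874


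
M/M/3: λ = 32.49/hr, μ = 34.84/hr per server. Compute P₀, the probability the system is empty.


a = λ/μ = 32.49/34.84 = 0.9325; ρ = a/c = 0.3108
Σ_{k=0}^{2} a^k/k! (terms k=0..2) = 1.00000 + 0.93255 + 0.43482 = 2.36737
Tail: a^3/(3!(1−ρ)) = 0.81099/(6·0.6892) = 0.19613
P₀ = 1/(2.36737 + 0.19613) = 1/2.56350 = 0.390091

Final: 0.390091


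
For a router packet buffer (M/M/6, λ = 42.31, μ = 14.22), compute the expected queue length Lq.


a = λ/μ = 2.9754; ρ = a/6 = 0.4959
P₀ = 0.050220
Lq = P₀·a^c·ρ / (c!·(1−ρ)²) = 0.050220·693.84198·0.4959/(720·0.25412)
= 0.09444

Final: 0.09444


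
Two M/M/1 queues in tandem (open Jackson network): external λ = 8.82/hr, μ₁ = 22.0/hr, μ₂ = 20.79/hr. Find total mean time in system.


Each node sees arrival rate λ = 8.82/hr (tandem ⇒ throughput preserved).
W₁ = 1/(μ₁−λ) = 1/(22.0−8.82) = 0.07587 hr
W₂ = 1/(μ₂−λ) = 1/(20.79−8.82) = 0.08354 hr
W_total = W₁ + W₂ = 0.07587 + 0.08354 = 0.15941 hr

Final: 0.15941 hr


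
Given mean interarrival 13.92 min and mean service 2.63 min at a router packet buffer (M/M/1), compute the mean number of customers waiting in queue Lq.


λ = 60/13.92 = 4.3103 /hr
μ = 60/2.63 = 22.8137 /hr
ρ = λ/μ = 4.3103/22.8137 = 0.1889
Lq = ρ²/(1−ρ) = 0.03570/0.8111 = 0.04401

Final: 0.04401


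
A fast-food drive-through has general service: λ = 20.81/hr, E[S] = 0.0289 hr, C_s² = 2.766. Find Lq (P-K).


ρ = λ·E[S] = 20.81·0.0289 = 0.6014
Lq = ρ²(1+C_s²)/(2(1−ρ)) = 0.3617·(1+2.766)/(2·0.3986)
= 0.3617·3.7660/0.7972 = 1.70869

Final: 1.70869


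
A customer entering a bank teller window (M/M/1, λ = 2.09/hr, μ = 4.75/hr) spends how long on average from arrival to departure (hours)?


W = 1/(μ−λ) = 1/(4.75 − 2.09) = 1/2.66 = 0.3759 hr

Final: 0.3759 hr


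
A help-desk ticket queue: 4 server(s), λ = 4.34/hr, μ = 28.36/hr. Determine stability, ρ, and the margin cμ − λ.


Total capacity cμ = 4·28.36 = 113.44/hr
ρ = λ/(cμ) = 4.34/113.44 = 0.03826
Stable ⇔ ρ < 1: YES
Spare capacity = cμ − λ = 113.44 − 4.34 = 109.10/hr

Final: ρ = 0.03826; stable; margin = 109.10/hr


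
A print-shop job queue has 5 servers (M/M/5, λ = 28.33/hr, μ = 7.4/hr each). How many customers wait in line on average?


a = λ/μ = 3.8284; ρ = a/5 = 0.7657
P₀ = 0.016749
Lq = P₀·a^c·ρ / (c!·(1−ρ)²) = 0.016749·822.38328·0.7657/(120·0.05491)
= 1.60062

Final: 1.60062


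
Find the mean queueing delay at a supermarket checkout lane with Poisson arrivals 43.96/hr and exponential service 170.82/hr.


ρ = 43.96/170.82 = 0.2573
Wq = ρ/(μ−λ) = 0.2573/(170.82 − 43.96) = 0.2573/126.86 = 0.002029 hr

Final: 0.002029 hr


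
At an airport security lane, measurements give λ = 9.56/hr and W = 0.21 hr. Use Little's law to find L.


L = λW = 9.56·0.21 = 2.0076

Final: 2.0076


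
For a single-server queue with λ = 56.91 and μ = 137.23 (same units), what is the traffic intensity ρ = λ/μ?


ρ = λ/μ = 56.91/137.23 = 0.4147

Final: 0.4147


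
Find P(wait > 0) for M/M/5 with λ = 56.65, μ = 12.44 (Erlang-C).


a = λ/μ = 4.5539; ρ = a/5 = 0.9108
P₀ = 0.004301 (from M/M/c formula)
C(c,a) = [a^c/(c!(1−ρ))]·P₀ = [1958.38317/(120·0.08923)]·0.004301
= 182.90005·0.004301 = 0.786732

Final: 0.786732


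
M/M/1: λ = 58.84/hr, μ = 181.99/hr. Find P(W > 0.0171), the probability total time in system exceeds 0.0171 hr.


W ~ Exponential(μ−λ) for M/M/1.
μ − λ = 181.99 − 58.84 = 123.1500
P(W > t) = e^{−(μ−λ)t} = e^{−2.1059} = 0.121740

Final: 0.121740


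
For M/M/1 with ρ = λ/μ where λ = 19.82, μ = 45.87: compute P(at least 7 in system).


ρ = 19.82/45.87 = 0.4321
P(N ≥ n) = ρ^n = 0.4321^7 = 0.002812

Final: 0.002812


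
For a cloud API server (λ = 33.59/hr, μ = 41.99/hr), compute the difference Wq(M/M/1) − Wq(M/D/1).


ρ = 33.59/41.99 = 0.8000
Wq(M/M/1) = ρ/(μ−λ) = 0.8000/8.40 = 0.09523 hr
Wq(M/D/1) = ρ/(2(μ−λ)) = 0.04762 hr
Savings = 0.09523 − 0.04762 = 0.04762 hr

Final: 0.04762 hr


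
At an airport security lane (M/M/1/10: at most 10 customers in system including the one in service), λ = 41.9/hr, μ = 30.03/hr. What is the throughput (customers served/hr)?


ρ = 1.3953; P_K = (1−ρ)ρ^10/(1−ρ^11) = 0.290745
λ_eff = λ(1 − P_K) = 41.9·(1 − 0.290745) = 41.9·0.709255 = 29.7178 /hr

Final: 29.7178 /hr


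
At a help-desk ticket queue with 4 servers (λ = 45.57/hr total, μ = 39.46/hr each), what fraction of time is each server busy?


ρ = λ/(cμ) = 45.57/(4·39.46) = 45.57/157.84 = 0.2887

Final: 0.2887


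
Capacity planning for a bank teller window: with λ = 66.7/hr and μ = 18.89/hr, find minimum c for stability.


Stability requires cμ > λ ⇔ c > λ/μ.
λ/μ = 66.7/18.89 = 3.5310
Minimum integer c = ⌊3.5310⌋ + 1 = 4
Check: 4·18.89 = 75.56 > 66.7, while 3·18.89 = 56.67 ≤ 66.7

Final: 4 servers


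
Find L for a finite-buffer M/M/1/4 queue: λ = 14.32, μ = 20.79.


ρ = 14.32/20.79 = 0.6888
L = ρ[1 − (K+1)ρ^K + Kρ^(K+1)] / [(1−ρ)(1−ρ^(K+1))]
Numerator: 0.6888·(1 − 5·0.225089 + 4·0.155040) = 0.340755
Denominator: (0.3112)·(0.844960) = 0.262958
L = 0.340755/0.262958 = 1.2959

Final: 1.2959


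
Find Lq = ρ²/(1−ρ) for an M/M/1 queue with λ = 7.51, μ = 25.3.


ρ = 7.51/25.3 = 0.2968
Lq = ρ²/(1−ρ) = 0.08811/0.7032 = 0.1253

Final: 0.1253


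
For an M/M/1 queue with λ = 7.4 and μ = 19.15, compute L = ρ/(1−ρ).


ρ = λ/μ = 7.4/19.15 = 0.3864
L = ρ/(1−ρ) = 0.3864/(1 − 0.3864) = 0.3864/0.6136 = 0.6298

Final: 0.6298


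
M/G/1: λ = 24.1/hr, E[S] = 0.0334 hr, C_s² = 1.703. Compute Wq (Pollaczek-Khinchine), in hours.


ρ = λ·E[S] = 24.1·0.0334 = 0.8049
E[S²] = E[S]²(1+C_s²) = 0.0334²·(1+1.703) = 0.003015
Wq = λ·E[S²]/(2(1−ρ)) = 24.1·0.003015/(2·0.1951) = 0.18628 hr

Final: 0.18628 hr


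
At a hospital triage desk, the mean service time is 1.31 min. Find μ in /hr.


μ = 1/(service time) in consistent units.
1 hour = 60 min, so μ = 60/1.31 = 45.8015 per hour

Final: 45.8015 /hr


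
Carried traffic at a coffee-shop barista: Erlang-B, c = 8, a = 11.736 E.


B(8,11.736) = 0.412542 (Erlang-B)
Carried load = a(1 − B) = 11.736·(1 − 0.412542) = 11.736·0.587458 = 6.8944 E

Final: 6.8944 Erlangs


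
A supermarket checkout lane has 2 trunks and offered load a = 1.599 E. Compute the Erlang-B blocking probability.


B(c,a) = (a^c/c!) / Σ_{k=0}^{c} a^k/k!
a^2/2! = 1.278401
Σ terms (k=0..2): 1.00000 + 1.59900 + 1.27840 = 3.877401
B = 1.278401/3.877401 = 0.329706

Final: 0.329706


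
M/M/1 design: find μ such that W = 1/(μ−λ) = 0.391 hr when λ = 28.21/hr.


W = 1/(μ−λ) ⇒ μ − λ = 1/W = 1/0.391 = 2.5575
μ = λ + 1/W = 28.21 + 2.5575 = 30.7675 per hr

Final: 30.7675 /hr


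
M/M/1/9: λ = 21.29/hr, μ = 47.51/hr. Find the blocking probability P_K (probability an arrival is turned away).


ρ = λ/μ = 21.29/47.51 = 0.4481
P_K = (1−ρ)ρ^K/(1−ρ^(K+1)) = (0.5519·0.0007286)/(1 − 0.0003265)
= 0.0004021/0.999673 = 0.0004023

Final: 0.0004023


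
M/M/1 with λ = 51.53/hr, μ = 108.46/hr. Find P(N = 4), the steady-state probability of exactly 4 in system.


ρ = 51.53/108.46 = 0.4751
P_n = (1−ρ)·ρ^n = (1 − 0.4751)·0.4751^4 = 0.5249·0.050952 = 0.026744

Final: 0.026744


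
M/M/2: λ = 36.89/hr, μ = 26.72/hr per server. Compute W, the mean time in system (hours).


a = 1.3806; ρ = 0.6903; P₀ = 0.183217
Lq = P₀·a^c·ρ/(c!(1−ρ)²) = 1.25678
Wq = Lq/λ = 1.25678/36.89 = 0.03407 hr
W = Wq + 1/μ = 0.03407 + 0.03743 = 0.07149 hr

Final: 0.07149 hr


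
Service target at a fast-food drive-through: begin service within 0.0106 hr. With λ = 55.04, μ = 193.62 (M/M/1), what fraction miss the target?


ρ = 55.04/193.62 = 0.2843
P(Wq > t) = ρ·e^{−(μ−λ)t} = 0.2843·e^{−1.4689}
= 0.2843·0.230167 = 0.065429

Final: 0.065429


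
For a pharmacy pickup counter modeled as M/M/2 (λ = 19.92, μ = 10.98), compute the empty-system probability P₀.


a = λ/μ = 19.92/10.98 = 1.8142; ρ = a/c = 0.9071
Σ_{k=0}^{1} a^k/k! (terms k=0..1) = 1.00000 + 1.81421 = 2.81421
Tail: a^2/(2!(1−ρ)) = 3.29135/(2·0.09290) = 17.71520
P₀ = 1/(2.81421 + 17.71520) = 1/20.52941 = 0.048711

Final: 0.048711


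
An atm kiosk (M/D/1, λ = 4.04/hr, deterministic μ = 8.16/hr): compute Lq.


ρ = 4.04/8.16 = 0.4951
M/D/1: Lq = ρ²/(2(1−ρ)) = 0.2451/(2·0.5049) = 0.24274

Final: 0.24274


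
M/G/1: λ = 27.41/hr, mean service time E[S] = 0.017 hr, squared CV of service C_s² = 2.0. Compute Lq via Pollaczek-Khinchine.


ρ = λ·E[S] = 27.41·0.017 = 0.4660
Lq = ρ²(1+C_s²)/(2(1−ρ)) = 0.2171·(1+2.0)/(2·0.5340)
= 0.2171·3.0000/1.0681 = 0.60988

Final: 0.60988


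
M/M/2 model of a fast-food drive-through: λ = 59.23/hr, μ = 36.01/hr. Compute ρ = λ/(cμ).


ρ = λ/(cμ) = 59.23/(2·36.01) = 59.23/72.02 = 0.8224

Final: 0.8224


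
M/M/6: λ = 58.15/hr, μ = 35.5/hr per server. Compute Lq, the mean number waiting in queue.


a = λ/μ = 1.6380; ρ = a/6 = 0.2730
P₀ = 0.194279
Lq = P₀·a^c·ρ / (c!·(1−ρ)²) = 0.194279·19.31649·0.2730/(720·0.52852)
= 0.002692

Final: 0.002692
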